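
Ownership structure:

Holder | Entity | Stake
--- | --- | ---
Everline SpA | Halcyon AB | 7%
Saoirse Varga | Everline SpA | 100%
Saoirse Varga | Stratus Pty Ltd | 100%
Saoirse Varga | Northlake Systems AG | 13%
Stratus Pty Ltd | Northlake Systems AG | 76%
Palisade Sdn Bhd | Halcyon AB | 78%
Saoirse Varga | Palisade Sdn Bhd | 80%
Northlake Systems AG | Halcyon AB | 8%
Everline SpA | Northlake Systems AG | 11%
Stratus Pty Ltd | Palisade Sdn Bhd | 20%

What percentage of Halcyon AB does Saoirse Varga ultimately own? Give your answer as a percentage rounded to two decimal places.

Saoirse reaches Halcyon along 6 paths.
Via Everline: 100% × 7% = 7%.
Via Stratus → Palisade: 100% × 20% × 78% = 15.6%.
Via Palisade: 80% × 78% = 62.4%.
Via Stratus → Northlake: 100% × 76% × 8% = 6.08%.
Via Everline → Northlake: 100% × 11% × 8% = 0.88%.
Via Northlake: 13% × 8% = 1.04%.
Total: 7% + 15.6% + 62.4% + 6.08% + 0.88% + 1.04% = 93%.
Rounded: 93.00%.

93.00%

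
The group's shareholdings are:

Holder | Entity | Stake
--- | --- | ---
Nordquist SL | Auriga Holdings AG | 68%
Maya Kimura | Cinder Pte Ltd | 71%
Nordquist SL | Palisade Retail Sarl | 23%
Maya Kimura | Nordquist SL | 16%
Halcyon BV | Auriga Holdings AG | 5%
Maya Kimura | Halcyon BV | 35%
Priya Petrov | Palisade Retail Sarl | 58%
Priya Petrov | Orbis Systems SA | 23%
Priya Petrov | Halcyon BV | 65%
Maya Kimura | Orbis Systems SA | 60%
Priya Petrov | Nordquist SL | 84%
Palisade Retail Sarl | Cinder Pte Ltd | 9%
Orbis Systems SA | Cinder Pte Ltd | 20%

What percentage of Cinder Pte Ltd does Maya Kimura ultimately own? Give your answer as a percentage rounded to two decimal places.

Maya reaches Cinder along 3 paths.
Direct stake: 71% = 71%.
Via Nordquist → Palisade: 16% × 23% × 9% = 0.3312%.
Via Orbis: 60% × 20% = 12%.
Total: 71% + 0.3312% + 12% = 83.3312%.
Rounded: 83.33%.

83.33%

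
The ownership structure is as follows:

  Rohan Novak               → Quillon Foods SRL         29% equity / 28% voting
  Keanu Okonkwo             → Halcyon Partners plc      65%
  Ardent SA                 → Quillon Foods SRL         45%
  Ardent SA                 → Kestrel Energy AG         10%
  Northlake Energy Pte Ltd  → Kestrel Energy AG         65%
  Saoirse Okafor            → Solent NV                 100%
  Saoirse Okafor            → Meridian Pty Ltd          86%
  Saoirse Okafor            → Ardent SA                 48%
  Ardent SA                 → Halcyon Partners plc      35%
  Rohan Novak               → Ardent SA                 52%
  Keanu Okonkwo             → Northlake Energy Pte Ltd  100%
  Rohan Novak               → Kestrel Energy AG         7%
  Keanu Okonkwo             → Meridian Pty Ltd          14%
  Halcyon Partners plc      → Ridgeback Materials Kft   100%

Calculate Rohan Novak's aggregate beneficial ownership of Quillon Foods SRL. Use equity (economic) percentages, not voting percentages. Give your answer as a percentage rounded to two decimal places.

Rohan reaches Quillon along 2 paths.
Direct stake: 29% = 29%.
Via Ardent: 52% × 45% = 23.4%.
Total: 29% + 23.4% = 52.4%.
Rounded: 52.40%.

52.40%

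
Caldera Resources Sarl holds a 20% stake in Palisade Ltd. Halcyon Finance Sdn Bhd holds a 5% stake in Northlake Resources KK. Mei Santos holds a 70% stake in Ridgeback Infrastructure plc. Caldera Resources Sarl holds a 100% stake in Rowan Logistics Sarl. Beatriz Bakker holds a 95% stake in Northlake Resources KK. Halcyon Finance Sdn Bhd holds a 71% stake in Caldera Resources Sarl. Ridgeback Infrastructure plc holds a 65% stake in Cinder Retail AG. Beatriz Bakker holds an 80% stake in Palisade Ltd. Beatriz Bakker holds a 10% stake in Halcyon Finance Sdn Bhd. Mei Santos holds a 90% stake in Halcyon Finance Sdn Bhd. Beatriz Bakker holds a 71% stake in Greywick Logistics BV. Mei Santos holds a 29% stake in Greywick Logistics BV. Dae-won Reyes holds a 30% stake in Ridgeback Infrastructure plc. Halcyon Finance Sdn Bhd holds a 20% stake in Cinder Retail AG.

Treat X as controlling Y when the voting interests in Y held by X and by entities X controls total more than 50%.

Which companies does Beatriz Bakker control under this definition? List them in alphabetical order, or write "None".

Greywick Logistics BV, Northlake Resources KK, Palisade Ltd

Beatriz holds 95% of Northlake, so Beatriz controls Northlake.
Beatriz holds 71% of Greywick, so Beatriz controls Greywick.
Beatriz holds 80% of Palisade, so Beatriz controls Palisade.
No other company's threshold is met.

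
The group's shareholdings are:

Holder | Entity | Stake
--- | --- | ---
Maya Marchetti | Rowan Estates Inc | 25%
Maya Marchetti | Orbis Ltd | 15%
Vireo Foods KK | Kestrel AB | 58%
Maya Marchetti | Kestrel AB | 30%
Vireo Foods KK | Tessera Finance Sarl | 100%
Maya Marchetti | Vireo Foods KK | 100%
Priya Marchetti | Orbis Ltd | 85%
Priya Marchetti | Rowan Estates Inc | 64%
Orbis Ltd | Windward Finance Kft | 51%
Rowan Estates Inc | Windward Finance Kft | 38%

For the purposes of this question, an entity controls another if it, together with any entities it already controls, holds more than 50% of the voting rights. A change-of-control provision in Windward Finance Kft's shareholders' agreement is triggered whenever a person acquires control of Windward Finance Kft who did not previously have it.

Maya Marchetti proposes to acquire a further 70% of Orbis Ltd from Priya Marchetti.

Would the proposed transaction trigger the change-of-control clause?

The purchase adds only to Maya's holdings (Priya's stake shrinks), so Maya is the only person who could newly come to control Windward.
Maya holds 100% of Vireo, so Maya controls Vireo.
Maya and Vireo together hold 30% + 58% = 88% of Kestrel, so Maya controls Kestrel.
Vireo holds 100% of Tessera, so Maya controls Tessera.
Neither Maya nor any entity Maya controls holds any voting interest in Windward.
So before the transaction, Maya does not control Windward.
After the purchase, Maya's direct stake in Orbis rises to 15% + 70% = 85%, and Priya's stake falls to 15%.
Maya holds 85% of Orbis, so Maya controls Orbis.
Orbis holds 51% of Windward, so Maya controls Windward.
Maya did not control Windward before and does after, so the clause is triggered.

Yes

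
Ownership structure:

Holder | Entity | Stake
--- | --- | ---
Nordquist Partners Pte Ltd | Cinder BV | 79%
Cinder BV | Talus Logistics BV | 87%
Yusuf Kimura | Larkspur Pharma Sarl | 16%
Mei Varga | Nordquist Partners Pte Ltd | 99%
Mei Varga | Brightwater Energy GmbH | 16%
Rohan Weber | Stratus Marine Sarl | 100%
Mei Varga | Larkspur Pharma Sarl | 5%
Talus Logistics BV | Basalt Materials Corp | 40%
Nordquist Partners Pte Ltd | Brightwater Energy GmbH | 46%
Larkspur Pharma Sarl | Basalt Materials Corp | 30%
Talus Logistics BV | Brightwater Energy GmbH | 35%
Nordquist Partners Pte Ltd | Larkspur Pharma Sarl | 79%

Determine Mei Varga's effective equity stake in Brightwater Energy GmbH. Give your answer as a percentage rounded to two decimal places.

85.35%

Mei reaches Brightwater along 3 paths.
Via Nordquist: 99% × 46% = 45.54%.
Via Nordquist → Cinder → Talus: 99% × 79% × 87% × 35% = 23.814945%.
Direct stake: 16% = 16%.
Total: 45.54% + 23.814945% + 16% = 85.354945%.
Rounded: 85.35%.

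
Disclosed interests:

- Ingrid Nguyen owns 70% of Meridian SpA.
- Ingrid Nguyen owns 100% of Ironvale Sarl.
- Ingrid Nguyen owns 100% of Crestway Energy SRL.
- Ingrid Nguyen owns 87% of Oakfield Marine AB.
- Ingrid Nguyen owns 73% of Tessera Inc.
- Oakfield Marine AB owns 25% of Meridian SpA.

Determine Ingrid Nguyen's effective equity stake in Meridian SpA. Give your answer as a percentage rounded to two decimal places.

91.75%

Ingrid reaches Meridian along 2 paths.
Via Oakfield: 87% × 25% = 21.75%.
Direct stake: 70% = 70%.
Total: 21.75% + 70% = 91.75%.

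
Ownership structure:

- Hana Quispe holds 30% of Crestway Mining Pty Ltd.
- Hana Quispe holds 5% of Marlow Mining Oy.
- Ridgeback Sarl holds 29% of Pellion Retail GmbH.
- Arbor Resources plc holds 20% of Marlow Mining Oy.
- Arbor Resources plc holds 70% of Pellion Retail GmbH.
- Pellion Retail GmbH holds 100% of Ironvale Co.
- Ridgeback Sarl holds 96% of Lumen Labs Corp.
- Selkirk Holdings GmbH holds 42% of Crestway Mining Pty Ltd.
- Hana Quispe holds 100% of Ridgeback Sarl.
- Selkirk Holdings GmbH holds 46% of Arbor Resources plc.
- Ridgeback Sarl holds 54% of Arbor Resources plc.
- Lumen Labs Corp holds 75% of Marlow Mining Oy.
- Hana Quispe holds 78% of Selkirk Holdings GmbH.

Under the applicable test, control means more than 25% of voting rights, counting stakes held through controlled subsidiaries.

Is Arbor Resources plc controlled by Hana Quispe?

Yes

Hana holds 100% of Ridgeback, so Hana controls Ridgeback.
Hana holds 78% of Selkirk, so Hana controls Selkirk.
Selkirk and Ridgeback together hold 46% + 54% = 100% of Arbor, so Hana controls Arbor.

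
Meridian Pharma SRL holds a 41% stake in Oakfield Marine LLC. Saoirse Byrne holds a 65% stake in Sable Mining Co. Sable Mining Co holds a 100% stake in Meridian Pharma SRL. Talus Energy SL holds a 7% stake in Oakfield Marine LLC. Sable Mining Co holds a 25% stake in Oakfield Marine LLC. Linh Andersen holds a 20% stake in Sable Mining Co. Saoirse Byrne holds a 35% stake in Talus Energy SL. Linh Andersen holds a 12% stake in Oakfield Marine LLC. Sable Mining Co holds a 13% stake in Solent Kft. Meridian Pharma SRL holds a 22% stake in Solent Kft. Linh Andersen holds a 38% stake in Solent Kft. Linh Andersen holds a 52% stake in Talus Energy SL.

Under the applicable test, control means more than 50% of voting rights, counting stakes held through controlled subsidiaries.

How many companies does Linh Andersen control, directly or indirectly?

Linh holds 52% of Talus, so Linh controls Talus.
No other company's threshold is met.
Linh controls 1 company.

1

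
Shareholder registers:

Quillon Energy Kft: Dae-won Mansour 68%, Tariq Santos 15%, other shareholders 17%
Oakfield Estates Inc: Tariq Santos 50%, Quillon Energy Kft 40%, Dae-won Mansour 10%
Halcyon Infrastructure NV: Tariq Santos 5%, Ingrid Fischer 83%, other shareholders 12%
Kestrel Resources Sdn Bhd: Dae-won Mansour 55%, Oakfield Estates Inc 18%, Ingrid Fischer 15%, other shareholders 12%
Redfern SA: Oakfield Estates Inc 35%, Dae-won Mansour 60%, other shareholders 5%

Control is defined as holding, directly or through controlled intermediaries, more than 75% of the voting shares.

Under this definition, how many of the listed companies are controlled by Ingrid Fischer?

Ingrid holds 83% of Halcyon, so Ingrid controls Halcyon.
No other company's threshold is met.
Ingrid controls 1 company.

1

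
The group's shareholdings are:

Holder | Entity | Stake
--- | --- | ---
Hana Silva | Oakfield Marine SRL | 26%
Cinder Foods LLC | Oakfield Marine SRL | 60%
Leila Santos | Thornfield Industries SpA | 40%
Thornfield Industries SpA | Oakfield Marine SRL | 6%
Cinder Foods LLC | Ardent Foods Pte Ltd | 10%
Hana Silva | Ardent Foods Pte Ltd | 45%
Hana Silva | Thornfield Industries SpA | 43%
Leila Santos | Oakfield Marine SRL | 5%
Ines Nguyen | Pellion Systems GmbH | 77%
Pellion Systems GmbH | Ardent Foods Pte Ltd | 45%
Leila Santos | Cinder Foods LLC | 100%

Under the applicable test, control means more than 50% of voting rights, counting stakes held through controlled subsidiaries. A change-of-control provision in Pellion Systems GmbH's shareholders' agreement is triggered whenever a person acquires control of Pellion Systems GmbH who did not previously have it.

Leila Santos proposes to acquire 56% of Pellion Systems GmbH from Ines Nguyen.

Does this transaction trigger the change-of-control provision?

Yes

The purchase adds only to Leila's holdings (Ines's stake shrinks), so Leila is the only person who could newly come to control Pellion.
Leila holds 100% of Cinder, so Leila controls Cinder.
Cinder and Leila together hold 60% + 5% = 65% of Oakfield, so Leila controls Oakfield.
Neither Leila nor any entity Leila controls holds any voting interest in Pellion.
So before the transaction, Leila does not control Pellion.
After the purchase, Leila holds 56% of Pellion directly, and Ines's stake falls to 21%.
Leila holds 56% of Pellion, so Leila controls Pellion.
Leila did not control Pellion before and does after, so the clause is triggered.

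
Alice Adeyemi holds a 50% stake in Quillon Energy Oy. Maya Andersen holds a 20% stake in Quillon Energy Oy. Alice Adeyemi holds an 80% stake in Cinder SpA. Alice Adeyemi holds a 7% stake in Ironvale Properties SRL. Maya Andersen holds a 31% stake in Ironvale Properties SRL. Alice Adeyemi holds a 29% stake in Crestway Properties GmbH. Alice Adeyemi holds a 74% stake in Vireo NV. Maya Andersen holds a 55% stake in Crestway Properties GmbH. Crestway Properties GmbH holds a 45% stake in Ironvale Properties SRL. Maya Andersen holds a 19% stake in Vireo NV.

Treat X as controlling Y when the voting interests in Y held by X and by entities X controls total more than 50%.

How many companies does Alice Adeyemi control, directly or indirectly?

2

Alice holds 74% of Vireo, so Alice controls Vireo.
Alice holds 80% of Cinder, so Alice controls Cinder.
No other company's threshold is met.
Alice controls 2 companies.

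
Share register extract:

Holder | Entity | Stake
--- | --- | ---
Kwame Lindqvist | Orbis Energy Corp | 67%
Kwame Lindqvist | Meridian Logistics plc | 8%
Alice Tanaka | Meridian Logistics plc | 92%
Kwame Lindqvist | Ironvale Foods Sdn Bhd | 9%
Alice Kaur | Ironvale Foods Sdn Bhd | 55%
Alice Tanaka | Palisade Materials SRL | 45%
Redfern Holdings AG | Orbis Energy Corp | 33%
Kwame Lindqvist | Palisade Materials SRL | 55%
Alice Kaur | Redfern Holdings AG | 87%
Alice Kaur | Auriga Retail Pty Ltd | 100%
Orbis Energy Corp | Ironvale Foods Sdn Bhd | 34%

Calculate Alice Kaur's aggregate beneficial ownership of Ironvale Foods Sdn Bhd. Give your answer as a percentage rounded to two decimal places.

64.76%

Alice Kaur reaches Ironvale along 2 paths.
Via Redfern → Orbis: 87% × 33% × 34% = 9.7614%.
Direct stake: 55% = 55%.
Total: 9.7614% + 55% = 64.7614%.
Rounded: 64.76%.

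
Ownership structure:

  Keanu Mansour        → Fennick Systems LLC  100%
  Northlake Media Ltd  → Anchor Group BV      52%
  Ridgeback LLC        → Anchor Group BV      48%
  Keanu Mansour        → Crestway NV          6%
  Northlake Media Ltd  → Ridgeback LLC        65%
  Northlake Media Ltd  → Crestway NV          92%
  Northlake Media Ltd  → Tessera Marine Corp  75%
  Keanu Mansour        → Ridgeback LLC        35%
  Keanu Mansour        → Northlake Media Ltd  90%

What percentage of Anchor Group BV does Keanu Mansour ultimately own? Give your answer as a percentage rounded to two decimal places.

91.68%

Keanu reaches Anchor along 3 paths.
Via Northlake: 90% × 52% = 46.8%.
Via Northlake → Ridgeback: 90% × 65% × 48% = 28.08%.
Via Ridgeback: 35% × 48% = 16.8%.
Total: 46.8% + 28.08% + 16.8% = 91.68%.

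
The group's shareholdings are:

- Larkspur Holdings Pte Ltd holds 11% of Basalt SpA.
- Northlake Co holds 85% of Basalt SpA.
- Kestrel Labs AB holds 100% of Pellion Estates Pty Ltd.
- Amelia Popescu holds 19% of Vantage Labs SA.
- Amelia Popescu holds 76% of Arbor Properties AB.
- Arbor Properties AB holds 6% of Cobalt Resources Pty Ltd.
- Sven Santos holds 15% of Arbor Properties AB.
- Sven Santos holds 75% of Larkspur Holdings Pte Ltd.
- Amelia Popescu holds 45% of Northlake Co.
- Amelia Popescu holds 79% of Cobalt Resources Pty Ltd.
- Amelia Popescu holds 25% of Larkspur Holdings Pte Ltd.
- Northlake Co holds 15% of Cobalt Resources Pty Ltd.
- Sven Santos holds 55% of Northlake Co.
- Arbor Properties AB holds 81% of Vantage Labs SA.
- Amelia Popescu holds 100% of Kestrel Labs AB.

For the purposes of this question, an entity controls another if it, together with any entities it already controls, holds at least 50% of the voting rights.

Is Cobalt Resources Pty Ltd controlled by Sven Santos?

No

Sven holds 55% of Northlake, so Sven controls Northlake.
Sven holds 75% of Larkspur, so Sven controls Larkspur.
Larkspur and Northlake together hold 11% + 85% = 96% of Basalt, so Sven controls Basalt.
In Cobalt, Sven's side holds only 15%, not ≥ 50%.
So Sven does not control Cobalt.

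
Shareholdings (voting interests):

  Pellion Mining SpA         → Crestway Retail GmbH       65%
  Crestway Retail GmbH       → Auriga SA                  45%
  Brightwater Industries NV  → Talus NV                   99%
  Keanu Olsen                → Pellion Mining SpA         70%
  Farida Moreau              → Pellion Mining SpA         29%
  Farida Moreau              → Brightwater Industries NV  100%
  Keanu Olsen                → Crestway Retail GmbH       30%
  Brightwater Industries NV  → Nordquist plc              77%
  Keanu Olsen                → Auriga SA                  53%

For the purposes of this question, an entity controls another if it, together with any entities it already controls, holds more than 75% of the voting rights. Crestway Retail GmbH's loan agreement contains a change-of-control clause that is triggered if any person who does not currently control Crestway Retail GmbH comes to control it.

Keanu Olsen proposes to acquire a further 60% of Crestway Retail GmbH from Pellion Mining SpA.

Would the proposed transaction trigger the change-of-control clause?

The purchase adds only to Keanu's holdings (Pellion's stake shrinks), so Keanu is the only person who could newly come to control Crestway.
Keanu's largest direct stake is 70% in Pellion, which does not meet the threshold, so Keanu controls no company.
In Crestway, Keanu's side holds only 30%, not > 75%.
So before the transaction, Keanu does not control Crestway.
After the purchase, Keanu's direct stake in Crestway rises to 30% + 60% = 90%, and Pellion's stake falls to 5%.
Keanu holds 90% of Crestway, so Keanu controls Crestway.
Keanu did not control Crestway before and does after, so the clause is triggered.

Yes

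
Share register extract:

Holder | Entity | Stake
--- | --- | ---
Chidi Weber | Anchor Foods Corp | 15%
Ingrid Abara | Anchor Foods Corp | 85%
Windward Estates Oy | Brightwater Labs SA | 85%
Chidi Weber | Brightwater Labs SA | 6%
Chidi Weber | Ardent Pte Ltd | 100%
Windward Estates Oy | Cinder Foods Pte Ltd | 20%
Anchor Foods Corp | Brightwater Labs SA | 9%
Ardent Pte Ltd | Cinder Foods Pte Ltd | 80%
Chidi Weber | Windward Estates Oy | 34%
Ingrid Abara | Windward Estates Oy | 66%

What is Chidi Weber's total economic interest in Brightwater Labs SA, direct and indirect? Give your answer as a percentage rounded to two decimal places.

36.25%

Chidi reaches Brightwater along 3 paths.
Via Windward: 34% × 85% = 28.9%.
Via Anchor: 15% × 9% = 1.35%.
Direct stake: 6% = 6%.
Total: 28.9% + 1.35% + 6% = 36.25%.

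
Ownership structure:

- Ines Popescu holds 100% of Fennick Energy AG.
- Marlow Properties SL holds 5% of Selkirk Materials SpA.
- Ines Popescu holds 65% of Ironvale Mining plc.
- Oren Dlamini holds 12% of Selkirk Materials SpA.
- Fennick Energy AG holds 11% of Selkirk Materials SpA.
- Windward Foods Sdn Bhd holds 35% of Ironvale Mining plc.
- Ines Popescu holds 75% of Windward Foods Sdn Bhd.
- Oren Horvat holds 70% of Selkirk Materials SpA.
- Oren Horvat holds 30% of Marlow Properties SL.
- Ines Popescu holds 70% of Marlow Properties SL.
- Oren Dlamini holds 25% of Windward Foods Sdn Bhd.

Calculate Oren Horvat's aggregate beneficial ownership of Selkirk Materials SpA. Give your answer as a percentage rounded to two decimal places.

71.50%

Oren Horvat reaches Selkirk along 2 paths.
Via Marlow: 30% × 5% = 1.5%.
Direct stake: 70% = 70%.
Total: 1.5% + 70% = 71.5%.
Rounded: 71.50%.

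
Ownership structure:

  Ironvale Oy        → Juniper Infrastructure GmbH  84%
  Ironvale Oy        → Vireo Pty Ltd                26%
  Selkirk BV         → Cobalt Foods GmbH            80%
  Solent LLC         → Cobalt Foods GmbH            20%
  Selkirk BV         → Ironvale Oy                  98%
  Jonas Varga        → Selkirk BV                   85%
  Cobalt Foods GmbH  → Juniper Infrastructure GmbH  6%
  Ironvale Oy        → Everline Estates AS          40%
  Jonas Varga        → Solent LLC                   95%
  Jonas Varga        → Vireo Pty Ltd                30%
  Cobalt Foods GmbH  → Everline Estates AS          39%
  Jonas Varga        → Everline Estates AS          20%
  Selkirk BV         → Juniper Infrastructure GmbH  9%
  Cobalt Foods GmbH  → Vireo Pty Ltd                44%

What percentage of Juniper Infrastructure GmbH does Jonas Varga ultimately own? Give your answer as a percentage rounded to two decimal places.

82.84%

Jonas reaches Juniper along 4 paths.
Via Selkirk → Ironvale: 85% × 98% × 84% = 69.972%.
Via Selkirk: 85% × 9% = 7.65%.
Via Solent → Cobalt: 95% × 20% × 6% = 1.14%.
Via Selkirk → Cobalt: 85% × 80% × 6% = 4.08%.
Total: 69.972% + 7.65% + 1.14% + 4.08% = 82.842%.
Rounded: 82.84%.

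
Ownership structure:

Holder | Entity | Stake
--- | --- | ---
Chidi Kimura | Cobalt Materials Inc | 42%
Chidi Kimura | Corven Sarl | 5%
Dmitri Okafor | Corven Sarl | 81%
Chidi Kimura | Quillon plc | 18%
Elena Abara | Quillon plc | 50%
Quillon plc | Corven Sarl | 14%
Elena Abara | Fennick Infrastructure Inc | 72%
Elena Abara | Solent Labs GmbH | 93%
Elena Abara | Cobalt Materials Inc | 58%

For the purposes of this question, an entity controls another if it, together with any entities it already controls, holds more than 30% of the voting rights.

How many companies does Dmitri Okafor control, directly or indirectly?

Dmitri holds 81% of Corven, so Dmitri controls Corven.
No other company's threshold is met.
Dmitri controls 1 company.

1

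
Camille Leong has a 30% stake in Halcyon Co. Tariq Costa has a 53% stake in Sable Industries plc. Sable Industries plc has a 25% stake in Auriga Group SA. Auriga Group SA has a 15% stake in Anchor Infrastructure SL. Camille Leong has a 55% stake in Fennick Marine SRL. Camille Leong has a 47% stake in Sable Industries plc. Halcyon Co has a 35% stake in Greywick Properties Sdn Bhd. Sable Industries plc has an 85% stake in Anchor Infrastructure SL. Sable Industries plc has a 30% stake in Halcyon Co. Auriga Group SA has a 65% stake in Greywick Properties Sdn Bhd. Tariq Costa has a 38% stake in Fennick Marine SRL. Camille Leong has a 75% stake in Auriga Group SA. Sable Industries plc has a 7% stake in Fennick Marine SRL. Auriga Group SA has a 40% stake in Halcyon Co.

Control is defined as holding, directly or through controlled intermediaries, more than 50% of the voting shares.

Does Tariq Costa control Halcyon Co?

Tariq holds 53% of Sable, so Tariq controls Sable.
Sable holds 85% of Anchor, so Tariq controls Anchor.
In Halcyon, Tariq's side holds only 30%, not > 50%.
So Tariq does not control Halcyon.

No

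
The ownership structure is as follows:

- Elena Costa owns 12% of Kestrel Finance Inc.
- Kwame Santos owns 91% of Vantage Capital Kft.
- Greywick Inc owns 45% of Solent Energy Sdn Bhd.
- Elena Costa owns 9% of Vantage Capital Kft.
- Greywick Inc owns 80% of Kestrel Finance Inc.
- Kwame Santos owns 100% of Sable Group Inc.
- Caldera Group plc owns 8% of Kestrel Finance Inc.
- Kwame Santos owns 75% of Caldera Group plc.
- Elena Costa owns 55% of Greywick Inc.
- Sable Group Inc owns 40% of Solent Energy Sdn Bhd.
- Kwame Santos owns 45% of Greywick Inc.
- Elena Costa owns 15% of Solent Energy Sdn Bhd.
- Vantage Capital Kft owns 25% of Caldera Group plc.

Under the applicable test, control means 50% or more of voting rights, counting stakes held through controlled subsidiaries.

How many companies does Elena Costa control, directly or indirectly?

3

Elena holds 55% of Greywick, so Elena controls Greywick.
Greywick and Elena together hold 45% + 15% = 60% of Solent, so Elena controls Solent.
Elena and Greywick together hold 12% + 80% = 92% of Kestrel, so Elena controls Kestrel.
No other company's threshold is met.
Elena controls 3 companies.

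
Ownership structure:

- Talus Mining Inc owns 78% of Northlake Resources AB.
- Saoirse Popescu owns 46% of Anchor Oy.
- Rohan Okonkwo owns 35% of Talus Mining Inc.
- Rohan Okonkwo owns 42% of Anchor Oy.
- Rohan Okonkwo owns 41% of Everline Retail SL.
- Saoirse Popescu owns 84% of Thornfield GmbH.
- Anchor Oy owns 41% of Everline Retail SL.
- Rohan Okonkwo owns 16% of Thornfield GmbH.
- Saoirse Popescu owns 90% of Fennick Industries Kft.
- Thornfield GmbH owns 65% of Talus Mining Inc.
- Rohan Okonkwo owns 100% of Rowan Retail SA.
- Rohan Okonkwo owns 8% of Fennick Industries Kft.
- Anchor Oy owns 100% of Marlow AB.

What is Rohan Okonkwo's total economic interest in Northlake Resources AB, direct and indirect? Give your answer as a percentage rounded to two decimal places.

35.41%

Rohan reaches Northlake along 2 paths.
Via Talus: 35% × 78% = 27.3%.
Via Thornfield → Talus: 16% × 65% × 78% = 8.112%.
Total: 27.3% + 8.112% = 35.412%.
Rounded: 35.41%.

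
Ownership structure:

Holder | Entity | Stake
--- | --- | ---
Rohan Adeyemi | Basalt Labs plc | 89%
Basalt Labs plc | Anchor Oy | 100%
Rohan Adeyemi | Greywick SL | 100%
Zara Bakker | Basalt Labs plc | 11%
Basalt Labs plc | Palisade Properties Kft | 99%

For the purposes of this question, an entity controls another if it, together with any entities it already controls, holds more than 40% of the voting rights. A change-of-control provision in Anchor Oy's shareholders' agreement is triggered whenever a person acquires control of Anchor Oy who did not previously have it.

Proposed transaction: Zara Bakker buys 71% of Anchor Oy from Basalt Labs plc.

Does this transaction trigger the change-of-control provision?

The purchase adds only to Zara's holdings (Basalt's stake shrinks), so Zara is the only person who could newly come to control Anchor.
Zara's largest direct stake is 11% in Basalt, which does not meet the threshold, so Zara controls no company.
Neither Zara nor any entity Zara controls holds any voting interest in Anchor.
So before the transaction, Zara does not control Anchor.
After the purchase, Zara holds 71% of Anchor directly, and Basalt's stake falls to 29%.
Zara holds 71% of Anchor, so Zara controls Anchor.
Zara did not control Anchor before and does after, so the clause is triggered.

Yes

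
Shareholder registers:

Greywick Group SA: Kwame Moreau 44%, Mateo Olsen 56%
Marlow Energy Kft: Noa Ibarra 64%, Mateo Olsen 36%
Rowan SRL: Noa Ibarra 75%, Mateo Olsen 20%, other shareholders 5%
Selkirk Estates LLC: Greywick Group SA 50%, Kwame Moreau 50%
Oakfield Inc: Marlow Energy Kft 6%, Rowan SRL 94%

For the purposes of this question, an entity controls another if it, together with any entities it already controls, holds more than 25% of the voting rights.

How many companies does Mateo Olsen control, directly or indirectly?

Mateo holds 56% of Greywick, so Mateo controls Greywick.
Mateo holds 36% of Marlow, so Mateo controls Marlow.
Greywick holds 50% of Selkirk, so Mateo controls Selkirk.
No other company's threshold is met.
Mateo controls 3 companies.

3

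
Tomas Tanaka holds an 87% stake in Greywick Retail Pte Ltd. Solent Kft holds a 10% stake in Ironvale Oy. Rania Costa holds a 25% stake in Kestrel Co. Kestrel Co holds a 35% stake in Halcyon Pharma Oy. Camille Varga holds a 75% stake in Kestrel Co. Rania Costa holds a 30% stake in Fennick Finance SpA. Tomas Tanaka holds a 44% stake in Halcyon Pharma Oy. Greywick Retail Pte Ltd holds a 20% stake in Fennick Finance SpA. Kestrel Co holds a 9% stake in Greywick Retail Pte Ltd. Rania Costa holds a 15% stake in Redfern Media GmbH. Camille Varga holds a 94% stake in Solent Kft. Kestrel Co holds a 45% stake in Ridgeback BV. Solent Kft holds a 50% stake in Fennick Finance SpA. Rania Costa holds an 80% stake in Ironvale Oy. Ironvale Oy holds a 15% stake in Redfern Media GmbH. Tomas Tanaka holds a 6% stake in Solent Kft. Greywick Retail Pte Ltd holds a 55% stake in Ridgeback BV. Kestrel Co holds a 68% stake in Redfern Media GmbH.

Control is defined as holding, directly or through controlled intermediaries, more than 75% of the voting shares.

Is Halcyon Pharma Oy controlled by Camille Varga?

No

Camille holds 94% of Solent, so Camille controls Solent.
Neither Camille nor any entity Camille controls holds any voting interest in Halcyon.
So Camille does not control Halcyon.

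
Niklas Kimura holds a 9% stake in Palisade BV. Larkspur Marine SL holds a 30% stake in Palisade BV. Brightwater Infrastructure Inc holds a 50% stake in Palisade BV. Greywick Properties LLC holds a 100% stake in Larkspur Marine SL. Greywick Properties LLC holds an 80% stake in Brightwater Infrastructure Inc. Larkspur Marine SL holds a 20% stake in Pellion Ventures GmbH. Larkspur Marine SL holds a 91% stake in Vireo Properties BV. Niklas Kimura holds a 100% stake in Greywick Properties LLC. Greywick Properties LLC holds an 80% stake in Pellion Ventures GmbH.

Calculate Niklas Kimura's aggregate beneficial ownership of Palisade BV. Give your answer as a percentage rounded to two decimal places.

Niklas reaches Palisade along 3 paths.
Direct stake: 9% = 9%.
Via Greywick → Brightwater: 100% × 80% × 50% = 40%.
Via Greywick → Larkspur: 100% × 100% × 30% = 30%.
Total: 9% + 40% + 30% = 79%.
Rounded: 79.00%.

79.00%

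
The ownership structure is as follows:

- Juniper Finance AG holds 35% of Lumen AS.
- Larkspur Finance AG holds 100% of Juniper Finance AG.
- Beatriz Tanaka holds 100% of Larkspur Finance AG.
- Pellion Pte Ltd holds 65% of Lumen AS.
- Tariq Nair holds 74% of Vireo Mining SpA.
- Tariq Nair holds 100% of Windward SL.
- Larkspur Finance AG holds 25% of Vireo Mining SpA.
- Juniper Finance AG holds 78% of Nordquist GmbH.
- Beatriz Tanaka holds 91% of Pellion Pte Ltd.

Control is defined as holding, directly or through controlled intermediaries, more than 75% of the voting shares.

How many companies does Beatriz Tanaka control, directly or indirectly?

5

Beatriz holds 100% of Larkspur, so Beatriz controls Larkspur.
Beatriz holds 91% of Pellion, so Beatriz controls Pellion.
Larkspur holds 100% of Juniper, so Beatriz controls Juniper.
Juniper holds 78% of Nordquist, so Beatriz controls Nordquist.
Pellion and Juniper together hold 65% + 35% = 100% of Lumen, so Beatriz controls Lumen.
No other company's threshold is met.
Beatriz controls 5 companies.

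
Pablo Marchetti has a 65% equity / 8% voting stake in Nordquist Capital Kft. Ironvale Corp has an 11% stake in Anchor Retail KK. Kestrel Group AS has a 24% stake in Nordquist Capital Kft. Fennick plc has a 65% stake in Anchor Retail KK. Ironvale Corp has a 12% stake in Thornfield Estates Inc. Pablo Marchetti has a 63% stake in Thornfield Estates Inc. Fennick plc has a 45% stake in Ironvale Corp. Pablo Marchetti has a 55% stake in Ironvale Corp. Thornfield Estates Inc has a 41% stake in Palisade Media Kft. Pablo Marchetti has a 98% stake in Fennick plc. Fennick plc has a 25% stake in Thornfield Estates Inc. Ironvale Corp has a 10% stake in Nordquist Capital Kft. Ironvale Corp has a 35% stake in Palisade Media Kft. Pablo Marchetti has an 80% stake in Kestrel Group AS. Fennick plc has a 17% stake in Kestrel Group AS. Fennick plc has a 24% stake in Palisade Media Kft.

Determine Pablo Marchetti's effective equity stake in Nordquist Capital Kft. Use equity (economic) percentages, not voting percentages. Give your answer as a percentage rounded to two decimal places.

Pablo reaches Nordquist along 5 paths.
Direct stake: 65% = 65%.
Via Ironvale: 55% × 10% = 5.5%.
Via Fennick → Ironvale: 98% × 45% × 10% = 4.41%.
Via Kestrel: 80% × 24% = 19.2%.
Via Fennick → Kestrel: 98% × 17% × 24% = 3.9984%.
Total: 65% + 5.5% + 4.41% + 19.2% + 3.9984% = 98.1084%.
Rounded: 98.11%.

98.11%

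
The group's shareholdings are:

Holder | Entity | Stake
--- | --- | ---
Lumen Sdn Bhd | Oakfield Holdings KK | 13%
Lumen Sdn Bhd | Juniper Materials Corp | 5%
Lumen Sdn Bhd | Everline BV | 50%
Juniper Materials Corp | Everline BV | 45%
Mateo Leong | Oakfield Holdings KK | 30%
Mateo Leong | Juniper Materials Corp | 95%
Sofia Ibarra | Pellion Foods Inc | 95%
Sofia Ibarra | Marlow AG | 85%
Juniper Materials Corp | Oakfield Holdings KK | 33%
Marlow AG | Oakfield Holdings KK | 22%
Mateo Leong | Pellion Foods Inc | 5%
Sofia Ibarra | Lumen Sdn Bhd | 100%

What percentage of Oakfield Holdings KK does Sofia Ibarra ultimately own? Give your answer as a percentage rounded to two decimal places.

33.35%

Sofia reaches Oakfield along 3 paths.
Via Lumen: 100% × 13% = 13%.
Via Lumen → Juniper: 100% × 5% × 33% = 1.65%.
Via Marlow: 85% × 22% = 18.7%.
Total: 13% + 1.65% + 18.7% = 33.35%.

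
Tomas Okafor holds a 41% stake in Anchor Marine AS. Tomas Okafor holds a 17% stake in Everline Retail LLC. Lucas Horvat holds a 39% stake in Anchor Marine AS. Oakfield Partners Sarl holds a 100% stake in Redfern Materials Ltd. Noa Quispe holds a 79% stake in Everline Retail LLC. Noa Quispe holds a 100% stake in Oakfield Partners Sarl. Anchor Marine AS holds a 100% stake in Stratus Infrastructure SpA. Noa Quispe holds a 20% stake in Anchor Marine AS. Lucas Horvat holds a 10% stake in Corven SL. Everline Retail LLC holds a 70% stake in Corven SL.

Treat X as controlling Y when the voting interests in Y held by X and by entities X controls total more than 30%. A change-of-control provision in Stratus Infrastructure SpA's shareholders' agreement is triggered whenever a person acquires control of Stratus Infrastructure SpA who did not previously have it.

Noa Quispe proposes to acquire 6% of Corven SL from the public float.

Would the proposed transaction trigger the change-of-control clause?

The purchase changes only Noa's holdings, so Noa is the only person who could newly come to control Stratus.
Noa holds 100% of Oakfield, so Noa controls Oakfield.
Noa holds 79% of Everline, so Noa controls Everline.
Everline holds 70% of Corven, so Noa controls Corven.
Oakfield holds 100% of Redfern, so Noa controls Redfern.
Neither Noa nor any entity Noa controls holds any voting interest in Stratus.
So before the transaction, Noa does not control Stratus.
After the purchase, Noa holds 6% of Corven directly.
Everline and Noa together hold 70% + 6% = 76% of Corven, so Noa controls Corven.
After the transaction, neither Noa nor any entity Noa controls holds a voting interest in Stratus, so Noa still does not control it.
No new person acquires control, so the clause is not triggered.

No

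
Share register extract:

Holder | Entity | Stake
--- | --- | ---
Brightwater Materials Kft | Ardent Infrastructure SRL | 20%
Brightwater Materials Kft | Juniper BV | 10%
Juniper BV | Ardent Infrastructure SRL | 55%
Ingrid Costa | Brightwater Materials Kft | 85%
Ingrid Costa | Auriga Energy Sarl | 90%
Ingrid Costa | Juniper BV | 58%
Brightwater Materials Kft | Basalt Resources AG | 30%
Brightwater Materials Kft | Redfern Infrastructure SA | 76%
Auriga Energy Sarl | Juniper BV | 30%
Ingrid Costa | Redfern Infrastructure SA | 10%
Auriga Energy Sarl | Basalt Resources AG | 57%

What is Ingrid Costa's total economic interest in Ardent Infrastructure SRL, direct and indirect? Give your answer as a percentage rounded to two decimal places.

68.43%

Ingrid reaches Ardent along 4 paths.
Via Brightwater → Juniper: 85% × 10% × 55% = 4.675%.
Via Juniper: 58% × 55% = 31.9%.
Via Auriga → Juniper: 90% × 30% × 55% = 14.85%.
Via Brightwater: 85% × 20% = 17%.
Total: 4.675% + 31.9% + 14.85% + 17% = 68.425%.
Rounded: 68.43%.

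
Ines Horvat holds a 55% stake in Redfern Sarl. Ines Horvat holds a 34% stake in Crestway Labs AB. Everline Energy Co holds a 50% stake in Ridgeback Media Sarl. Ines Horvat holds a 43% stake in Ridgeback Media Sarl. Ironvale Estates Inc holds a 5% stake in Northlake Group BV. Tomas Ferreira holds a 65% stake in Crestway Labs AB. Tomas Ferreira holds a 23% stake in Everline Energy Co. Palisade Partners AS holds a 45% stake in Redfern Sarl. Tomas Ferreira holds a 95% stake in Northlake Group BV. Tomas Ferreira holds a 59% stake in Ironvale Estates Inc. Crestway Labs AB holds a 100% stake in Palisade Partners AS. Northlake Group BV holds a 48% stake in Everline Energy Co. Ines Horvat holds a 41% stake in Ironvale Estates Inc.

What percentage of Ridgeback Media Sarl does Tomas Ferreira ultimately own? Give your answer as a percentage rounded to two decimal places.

Tomas reaches Ridgeback along 3 paths.
Via Northlake → Everline: 95% × 48% × 50% = 22.8%.
Via Ironvale → Northlake → Everline: 59% × 5% × 48% × 50% = 0.708%.
Via Everline: 23% × 50% = 11.5%.
Total: 22.8% + 0.708% + 11.5% = 35.008%.
Rounded: 35.01%.

35.01%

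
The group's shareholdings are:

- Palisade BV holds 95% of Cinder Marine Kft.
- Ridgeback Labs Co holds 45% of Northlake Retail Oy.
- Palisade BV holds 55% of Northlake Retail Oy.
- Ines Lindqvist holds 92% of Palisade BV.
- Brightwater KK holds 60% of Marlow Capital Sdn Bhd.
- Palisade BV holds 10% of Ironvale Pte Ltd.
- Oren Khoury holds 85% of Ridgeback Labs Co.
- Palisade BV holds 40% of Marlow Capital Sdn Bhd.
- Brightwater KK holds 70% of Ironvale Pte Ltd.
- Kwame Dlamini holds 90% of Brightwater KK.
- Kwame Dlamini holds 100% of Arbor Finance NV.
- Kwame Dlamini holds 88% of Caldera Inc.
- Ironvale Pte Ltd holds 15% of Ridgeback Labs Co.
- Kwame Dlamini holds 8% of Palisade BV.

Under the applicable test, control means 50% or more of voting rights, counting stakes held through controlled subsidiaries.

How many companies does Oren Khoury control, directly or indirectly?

Oren holds 85% of Ridgeback, so Oren controls Ridgeback.
No other company's threshold is met.
Oren controls 1 company.

1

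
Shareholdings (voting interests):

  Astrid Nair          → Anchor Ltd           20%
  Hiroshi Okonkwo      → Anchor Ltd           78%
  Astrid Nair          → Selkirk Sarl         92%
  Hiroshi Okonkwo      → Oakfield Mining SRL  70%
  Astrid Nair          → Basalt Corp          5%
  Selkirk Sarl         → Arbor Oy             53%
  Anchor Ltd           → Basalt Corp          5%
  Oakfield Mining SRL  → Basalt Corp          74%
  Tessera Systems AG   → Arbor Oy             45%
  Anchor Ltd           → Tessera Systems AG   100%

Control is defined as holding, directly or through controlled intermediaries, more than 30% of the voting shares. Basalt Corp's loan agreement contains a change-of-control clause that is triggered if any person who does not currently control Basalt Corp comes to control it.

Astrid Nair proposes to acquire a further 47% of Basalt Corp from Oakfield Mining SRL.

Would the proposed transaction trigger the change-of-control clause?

The purchase adds only to Astrid's holdings (Oakfield's stake shrinks), so Astrid is the only person who could newly come to control Basalt.
Astrid holds 92% of Selkirk, so Astrid controls Selkirk.
Selkirk holds 53% of Arbor, so Astrid controls Arbor.
In Basalt, Astrid's side holds only 5%, not > 30%.
So before the transaction, Astrid does not control Basalt.
After the purchase, Astrid's direct stake in Basalt rises to 5% + 47% = 52%, and Oakfield's stake falls to 27%.
Astrid holds 52% of Basalt, so Astrid controls Basalt.
Astrid did not control Basalt before and does after, so the clause is triggered.

Yes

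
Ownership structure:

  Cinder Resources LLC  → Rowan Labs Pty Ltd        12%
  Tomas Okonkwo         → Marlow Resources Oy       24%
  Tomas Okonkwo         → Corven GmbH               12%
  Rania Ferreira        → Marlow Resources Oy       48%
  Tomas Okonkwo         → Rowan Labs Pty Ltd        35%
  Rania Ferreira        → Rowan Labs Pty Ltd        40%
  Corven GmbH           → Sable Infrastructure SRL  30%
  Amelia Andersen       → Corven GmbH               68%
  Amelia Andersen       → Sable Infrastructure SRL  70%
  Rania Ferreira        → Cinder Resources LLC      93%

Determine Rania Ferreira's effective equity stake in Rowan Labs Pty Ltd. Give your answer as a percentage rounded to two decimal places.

51.16%

Rania reaches Rowan along 2 paths.
Direct stake: 40% = 40%.
Via Cinder: 93% × 12% = 11.16%.
Total: 40% + 11.16% = 51.16%.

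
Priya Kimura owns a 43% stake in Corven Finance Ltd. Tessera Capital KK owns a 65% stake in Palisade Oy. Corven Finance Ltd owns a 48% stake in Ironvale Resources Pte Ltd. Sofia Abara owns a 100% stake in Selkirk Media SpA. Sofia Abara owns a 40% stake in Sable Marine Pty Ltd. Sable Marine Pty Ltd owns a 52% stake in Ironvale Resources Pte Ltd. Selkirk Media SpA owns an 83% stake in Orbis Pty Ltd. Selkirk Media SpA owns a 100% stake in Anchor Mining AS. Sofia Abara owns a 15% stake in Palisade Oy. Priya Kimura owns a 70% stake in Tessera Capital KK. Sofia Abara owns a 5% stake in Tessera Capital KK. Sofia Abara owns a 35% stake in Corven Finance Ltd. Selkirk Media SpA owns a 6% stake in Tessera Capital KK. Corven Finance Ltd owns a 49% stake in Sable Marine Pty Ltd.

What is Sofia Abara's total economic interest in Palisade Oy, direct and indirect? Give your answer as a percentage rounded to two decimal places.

Sofia reaches Palisade along 3 paths.
Direct stake: 15% = 15%.
Via Tessera: 5% × 65% = 3.25%.
Via Selkirk → Tessera: 100% × 6% × 65% = 3.9%.
Total: 15% + 3.25% + 3.9% = 22.15%.

22.15%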